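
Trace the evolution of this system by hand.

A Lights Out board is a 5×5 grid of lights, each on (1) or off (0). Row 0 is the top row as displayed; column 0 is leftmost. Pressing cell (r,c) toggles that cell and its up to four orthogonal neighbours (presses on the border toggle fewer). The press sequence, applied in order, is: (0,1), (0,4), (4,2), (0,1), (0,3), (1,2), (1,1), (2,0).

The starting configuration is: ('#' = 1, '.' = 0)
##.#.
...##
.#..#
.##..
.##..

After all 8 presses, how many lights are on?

10

[0] ##.#.
...##
.#..#
.##..
.##..
[1] ..##.
.#.##
.#..#
.##..
.##..
[2] ..#.#
.#.#.
.#..#
.##..
.##..
[3] ..#.#
.#.#.
.#..#
.#...
...#.
[4] ##..#
...#.
.#..#
.#...
...#.
[5] ####.
.....
.#..#
.#...
...#.
[6] ##.#.
.###.
.##.#
.#...
...#.
[7] #..#.
#..#.
..#.#
.#...
...#.
[8] #..#.
...#.
###.#
##...
...#.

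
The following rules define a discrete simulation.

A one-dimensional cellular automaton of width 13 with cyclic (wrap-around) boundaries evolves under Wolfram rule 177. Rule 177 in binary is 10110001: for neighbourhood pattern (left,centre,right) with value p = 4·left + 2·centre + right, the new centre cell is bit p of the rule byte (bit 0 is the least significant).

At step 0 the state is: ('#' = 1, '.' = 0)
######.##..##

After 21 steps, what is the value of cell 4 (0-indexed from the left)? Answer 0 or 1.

1

0) ######.##..##
1) #####.#..#..#
2) ####.#.#..#..
3) .##.#.#.#..#.
4) ...#.#.#.#..#
5) ##..#.#.#.#..
6) ..#..#.#.#.#.
7) #..#..#.#.#.#
8) .#..#..#.#.#.
9) ..#..#..#.#.#
10) #..#..#..#.#.
11) .#..#..#..#.#
12) #.#..#..#..#.
13) .#.#..#..#..#
14) #.#.#..#..#..
15) .#.#.#..#..#.
16) ..#.#.#..#..#
17) #..#.#.#..#..
18) .#..#.#.#..#.
19) ..#..#.#.#..#
20) #..#..#.#.#..
21) .#..#..#.#.#.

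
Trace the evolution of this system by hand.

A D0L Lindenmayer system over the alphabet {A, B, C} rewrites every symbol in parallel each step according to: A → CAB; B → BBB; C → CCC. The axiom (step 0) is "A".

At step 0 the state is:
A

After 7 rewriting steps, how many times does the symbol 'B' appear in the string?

1093

t=0: A
t=1: CAB
t=2: CCCCABBBB
t=3: CCCCCCCCCCCCCABBBBBBBBBBBBB
t=4: CCCCCCCCCCCCCCCCCCCCCCCCCCCCCCCCCCCCCCCCABBBBBBBBBBBBBBBBBBBBBBBBBBBBBBBBBBBBBBBB
t=5: CCCCCCCCCCCCCCCCCCCCCCCCCCCCCCCCCCCCCCCCCCCCCCCCCCCCCCCCCC…BBBBBBBBBBBBBBBBBBBBBBBBBBBBBBBBBBBBBBBBBBBBBBBBBBBBBBBBBB  (len 243)
t=6: CCCCCCCCCCCCCCCCCCCCCCCCCCCCCCCCCCCCCCCCCCCCCCCCCCCCCCCCCC…BBBBBBBBBBBBBBBBBBBBBBBBBBBBBBBBBBBBBBBBBBBBBBBBBBBBBBBBBB  (len 729)
t=7: CCCCCCCCCCCCCCCCCCCCCCCCCCCCCCCCCCCCCCCCCCCCCCCCCCCCCCCCCC…BBBBBBBBBBBBBBBBBBBBBBBBBBBBBBBBBBBBBBBBBBBBBBBBBBBBBBBBBB  (len 2187)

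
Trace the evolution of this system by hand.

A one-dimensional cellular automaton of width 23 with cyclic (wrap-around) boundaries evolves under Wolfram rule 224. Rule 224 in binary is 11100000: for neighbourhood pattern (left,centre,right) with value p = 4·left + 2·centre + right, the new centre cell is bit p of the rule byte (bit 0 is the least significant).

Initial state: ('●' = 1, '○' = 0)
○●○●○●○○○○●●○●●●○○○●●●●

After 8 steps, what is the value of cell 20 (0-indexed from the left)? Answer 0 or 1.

t=0: ○●○●○●○○○○●●○●●●○○○●●●●
t=1: ●○●○●○○○○○○●●○●●○○○○●●●
t=2: ●●○●○○○○○○○○●●○●○○○○○●●
t=3: ●●●○○○○○○○○○○●●○○○○○○○●
t=4: ●●●○○○○○○○○○○○●○○○○○○○○
t=5: ○●●○○○○○○○○○○○○○○○○○○○○
t=6: ○○●○○○○○○○○○○○○○○○○○○○○
t=7: ○○○○○○○○○○○○○○○○○○○○○○○
t=8: ○○○○○○○○○○○○○○○○○○○○○○○

0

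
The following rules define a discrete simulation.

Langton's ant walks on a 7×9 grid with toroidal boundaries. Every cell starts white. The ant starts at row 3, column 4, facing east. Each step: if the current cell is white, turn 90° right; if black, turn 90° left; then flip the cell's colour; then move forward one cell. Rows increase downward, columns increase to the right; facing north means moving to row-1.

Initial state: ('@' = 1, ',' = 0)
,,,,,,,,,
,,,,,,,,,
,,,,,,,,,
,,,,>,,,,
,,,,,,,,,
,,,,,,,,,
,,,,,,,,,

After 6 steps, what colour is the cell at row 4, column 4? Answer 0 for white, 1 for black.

1

gen 0: ,,,,,,,,,
,,,,,,,,,
,,,,,,,,,
,,,,>,,,,
,,,,,,,,,
,,,,,,,,,
,,,,,,,,,
gen 1: ,,,,,,,,,
,,,,,,,,,
,,,,,,,,,
,,,,@,,,,
,,,,v,,,,
,,,,,,,,,
,,,,,,,,,
gen 2: ,,,,,,,,,
,,,,,,,,,
,,,,,,,,,
,,,,@,,,,
,,,<@,,,,
,,,,,,,,,
,,,,,,,,,
gen 3: ,,,,,,,,,
,,,,,,,,,
,,,,,,,,,
,,,^@,,,,
,,,@@,,,,
,,,,,,,,,
,,,,,,,,,
gen 4: ,,,,,,,,,
,,,,,,,,,
,,,,,,,,,
,,,@>,,,,
,,,@@,,,,
,,,,,,,,,
,,,,,,,,,
gen 5: ,,,,,,,,,
,,,,,,,,,
,,,,^,,,,
,,,@,,,,,
,,,@@,,,,
,,,,,,,,,
,,,,,,,,,
gen 6: ,,,,,,,,,
,,,,,,,,,
,,,,@>,,,
,,,@,,,,,
,,,@@,,,,
,,,,,,,,,
,,,,,,,,,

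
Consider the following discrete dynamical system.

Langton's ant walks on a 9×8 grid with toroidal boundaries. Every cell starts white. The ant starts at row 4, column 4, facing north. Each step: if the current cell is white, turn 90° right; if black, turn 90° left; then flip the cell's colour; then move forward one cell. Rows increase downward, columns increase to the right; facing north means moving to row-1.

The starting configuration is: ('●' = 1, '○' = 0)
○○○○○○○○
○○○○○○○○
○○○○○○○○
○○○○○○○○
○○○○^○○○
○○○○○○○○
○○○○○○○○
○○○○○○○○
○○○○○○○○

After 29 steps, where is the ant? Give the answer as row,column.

6,3

gen 0: ○○○○○○○○
○○○○○○○○
○○○○○○○○
○○○○○○○○
○○○○^○○○
○○○○○○○○
○○○○○○○○
○○○○○○○○
○○○○○○○○
gen 1: ○○○○○○○○
○○○○○○○○
○○○○○○○○
○○○○○○○○
○○○○●>○○
○○○○○○○○
○○○○○○○○
○○○○○○○○
○○○○○○○○
gen 2: ○○○○○○○○
○○○○○○○○
○○○○○○○○
○○○○○○○○
○○○○●●○○
○○○○○v○○
○○○○○○○○
○○○○○○○○
○○○○○○○○
gen 3: ○○○○○○○○
○○○○○○○○
○○○○○○○○
○○○○○○○○
○○○○●●○○
○○○○<●○○
○○○○○○○○
○○○○○○○○
○○○○○○○○
gen 4: ○○○○○○○○
○○○○○○○○
○○○○○○○○
○○○○○○○○
○○○○^●○○
○○○○●●○○
○○○○○○○○
○○○○○○○○
○○○○○○○○
gen 5: ○○○○○○○○
○○○○○○○○
○○○○○○○○
○○○○○○○○
○○○<○●○○
○○○○●●○○
○○○○○○○○
○○○○○○○○
○○○○○○○○
gen 6: ○○○○○○○○
○○○○○○○○
○○○○○○○○
○○○^○○○○
○○○●○●○○
○○○○●●○○
○○○○○○○○
○○○○○○○○
○○○○○○○○
gen 7: ○○○○○○○○
○○○○○○○○
○○○○○○○○
○○○●>○○○
○○○●○●○○
○○○○●●○○
○○○○○○○○
○○○○○○○○
○○○○○○○○
gen 8: ○○○○○○○○
○○○○○○○○
○○○○○○○○
○○○●●○○○
○○○●v●○○
○○○○●●○○
○○○○○○○○
○○○○○○○○
○○○○○○○○
gen 9: ○○○○○○○○
○○○○○○○○
○○○○○○○○
○○○●●○○○
○○○<●●○○
○○○○●●○○
○○○○○○○○
○○○○○○○○
○○○○○○○○
gen 10: ○○○○○○○○
○○○○○○○○
○○○○○○○○
○○○●●○○○
○○○○●●○○
○○○v●●○○
○○○○○○○○
○○○○○○○○
○○○○○○○○
gen 11: ○○○○○○○○
○○○○○○○○
○○○○○○○○
○○○●●○○○
○○○○●●○○
○○<●●●○○
○○○○○○○○
○○○○○○○○
○○○○○○○○
gen 12: ○○○○○○○○
○○○○○○○○
○○○○○○○○
○○○●●○○○
○○^○●●○○
○○●●●●○○
○○○○○○○○
○○○○○○○○
○○○○○○○○
gen 13: ○○○○○○○○
○○○○○○○○
○○○○○○○○
○○○●●○○○
○○●>●●○○
○○●●●●○○
○○○○○○○○
○○○○○○○○
○○○○○○○○
gen 14: ○○○○○○○○
○○○○○○○○
○○○○○○○○
○○○●●○○○
○○●●●●○○
○○●v●●○○
○○○○○○○○
○○○○○○○○
○○○○○○○○
gen 15: ○○○○○○○○
○○○○○○○○
○○○○○○○○
○○○●●○○○
○○●●●●○○
○○●○>●○○
○○○○○○○○
○○○○○○○○
○○○○○○○○
gen 16: ○○○○○○○○
○○○○○○○○
○○○○○○○○
○○○●●○○○
○○●●^●○○
○○●○○●○○
○○○○○○○○
○○○○○○○○
○○○○○○○○
gen 17: ○○○○○○○○
○○○○○○○○
○○○○○○○○
○○○●●○○○
○○●<○●○○
○○●○○●○○
○○○○○○○○
○○○○○○○○
○○○○○○○○
gen 18: ○○○○○○○○
○○○○○○○○
○○○○○○○○
○○○●●○○○
○○●○○●○○
○○●v○●○○
○○○○○○○○
○○○○○○○○
○○○○○○○○
gen 19: ○○○○○○○○
○○○○○○○○
○○○○○○○○
○○○●●○○○
○○●○○●○○
○○<●○●○○
○○○○○○○○
○○○○○○○○
○○○○○○○○
gen 20: ○○○○○○○○
○○○○○○○○
○○○○○○○○
○○○●●○○○
○○●○○●○○
○○○●○●○○
○○v○○○○○
○○○○○○○○
○○○○○○○○
gen 21: ○○○○○○○○
○○○○○○○○
○○○○○○○○
○○○●●○○○
○○●○○●○○
○○○●○●○○
○<●○○○○○
○○○○○○○○
○○○○○○○○
gen 22: ○○○○○○○○
○○○○○○○○
○○○○○○○○
○○○●●○○○
○○●○○●○○
○^○●○●○○
○●●○○○○○
○○○○○○○○
○○○○○○○○
gen 23: ○○○○○○○○
○○○○○○○○
○○○○○○○○
○○○●●○○○
○○●○○●○○
○●>●○●○○
○●●○○○○○
○○○○○○○○
○○○○○○○○
gen 24: ○○○○○○○○
○○○○○○○○
○○○○○○○○
○○○●●○○○
○○●○○●○○
○●●●○●○○
○●v○○○○○
○○○○○○○○
○○○○○○○○
gen 25: ○○○○○○○○
○○○○○○○○
○○○○○○○○
○○○●●○○○
○○●○○●○○
○●●●○●○○
○●○>○○○○
○○○○○○○○
○○○○○○○○
gen 26: ○○○○○○○○
○○○○○○○○
○○○○○○○○
○○○●●○○○
○○●○○●○○
○●●●○●○○
○●○●○○○○
○○○v○○○○
○○○○○○○○
gen 27: ○○○○○○○○
○○○○○○○○
○○○○○○○○
○○○●●○○○
○○●○○●○○
○●●●○●○○
○●○●○○○○
○○<●○○○○
○○○○○○○○
gen 28: ○○○○○○○○
○○○○○○○○
○○○○○○○○
○○○●●○○○
○○●○○●○○
○●●●○●○○
○●^●○○○○
○○●●○○○○
○○○○○○○○
gen 29: ○○○○○○○○
○○○○○○○○
○○○○○○○○
○○○●●○○○
○○●○○●○○
○●●●○●○○
○●●>○○○○
○○●●○○○○
○○○○○○○○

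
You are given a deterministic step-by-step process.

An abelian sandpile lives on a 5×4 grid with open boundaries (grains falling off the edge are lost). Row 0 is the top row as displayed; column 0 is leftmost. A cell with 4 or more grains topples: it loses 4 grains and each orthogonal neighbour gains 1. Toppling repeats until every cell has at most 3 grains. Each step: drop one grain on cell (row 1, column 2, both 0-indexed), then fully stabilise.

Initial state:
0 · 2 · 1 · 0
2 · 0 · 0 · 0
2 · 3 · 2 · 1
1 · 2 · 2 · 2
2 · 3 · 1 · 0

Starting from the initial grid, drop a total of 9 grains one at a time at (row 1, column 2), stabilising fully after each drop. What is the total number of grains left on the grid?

gen 0: 0 · 2 · 1 · 0
2 · 0 · 0 · 0
2 · 3 · 2 · 1
1 · 2 · 2 · 2
2 · 3 · 1 · 0
gen 1: 0 · 2 · 1 · 0
2 · 0 · 1 · 0
2 · 3 · 2 · 1
1 · 2 · 2 · 2
2 · 3 · 1 · 0
gen 2: 0 · 2 · 1 · 0
2 · 0 · 2 · 0
2 · 3 · 2 · 1
1 · 2 · 2 · 2
2 · 3 · 1 · 0
gen 3: 0 · 2 · 1 · 0
2 · 0 · 3 · 0
2 · 3 · 2 · 1
1 · 2 · 2 · 2
2 · 3 · 1 · 0
gen 4: 0 · 2 · 2 · 0
2 · 1 · 0 · 1
2 · 3 · 3 · 1
1 · 2 · 2 · 2
2 · 3 · 1 · 0
gen 5: 0 · 2 · 2 · 0
2 · 1 · 1 · 1
2 · 3 · 3 · 1
1 · 2 · 2 · 2
2 · 3 · 1 · 0
gen 6: 0 · 2 · 2 · 0
2 · 1 · 2 · 1
2 · 3 · 3 · 1
1 · 2 · 2 · 2
2 · 3 · 1 · 0
gen 7: 0 · 2 · 2 · 0
2 · 1 · 3 · 1
2 · 3 · 3 · 1
1 · 2 · 2 · 2
2 · 3 · 1 · 0
gen 8: 0 · 2 · 3 · 0
2 · 3 · 1 · 2
3 · 0 · 1 · 2
1 · 3 · 3 · 2
2 · 3 · 1 · 0
gen 9: 0 · 2 · 3 · 0
2 · 3 · 2 · 2
3 · 0 · 1 · 2
1 · 3 · 3 · 2
2 · 3 · 1 · 0

35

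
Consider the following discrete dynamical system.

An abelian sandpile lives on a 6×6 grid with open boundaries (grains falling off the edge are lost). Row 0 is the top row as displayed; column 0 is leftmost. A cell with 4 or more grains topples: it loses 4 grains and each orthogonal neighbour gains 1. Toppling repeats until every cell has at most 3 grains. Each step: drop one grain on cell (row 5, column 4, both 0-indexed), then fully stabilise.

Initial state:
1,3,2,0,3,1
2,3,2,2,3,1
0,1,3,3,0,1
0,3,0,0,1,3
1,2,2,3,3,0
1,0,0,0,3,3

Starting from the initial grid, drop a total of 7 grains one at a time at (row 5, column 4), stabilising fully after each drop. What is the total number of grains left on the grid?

57

step 0: 1,3,2,0,3,1
2,3,2,2,3,1
0,1,3,3,0,1
0,3,0,0,1,3
1,2,2,3,3,0
1,0,0,0,3,3
step 1: 1,3,2,0,3,1
2,3,2,2,3,1
0,1,3,3,0,1
0,3,0,1,2,3
1,2,3,0,1,2
1,0,0,2,2,0
step 2: 1,3,2,0,3,1
2,3,2,2,3,1
0,1,3,3,0,1
0,3,0,1,2,3
1,2,3,0,1,2
1,0,0,2,3,0
step 3: 1,3,2,0,3,1
2,3,2,2,3,1
0,1,3,3,0,1
0,3,0,1,2,3
1,2,3,0,2,2
1,0,0,3,0,1
step 4: 1,3,2,0,3,1
2,3,2,2,3,1
0,1,3,3,0,1
0,3,0,1,2,3
1,2,3,0,2,2
1,0,0,3,1,1
step 5: 1,3,2,0,3,1
2,3,2,2,3,1
0,1,3,3,0,1
0,3,0,1,2,3
1,2,3,0,2,2
1,0,0,3,2,1
step 6: 1,3,2,0,3,1
2,3,2,2,3,1
0,1,3,3,0,1
0,3,0,1,2,3
1,2,3,0,2,2
1,0,0,3,3,1
step 7: 1,3,2,0,3,1
2,3,2,2,3,1
0,1,3,3,0,1
0,3,0,1,2,3
1,2,3,1,3,2
1,0,1,0,1,2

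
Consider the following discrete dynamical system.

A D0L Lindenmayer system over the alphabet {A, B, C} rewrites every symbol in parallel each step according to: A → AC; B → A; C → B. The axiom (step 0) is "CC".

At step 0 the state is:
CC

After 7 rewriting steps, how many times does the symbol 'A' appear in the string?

8

0) CC
1) BB
2) AA
3) ACAC
4) ACBACB
5) ACBAACBA
6) ACBAACACBAAC
7) ACBAACACBACBAACACB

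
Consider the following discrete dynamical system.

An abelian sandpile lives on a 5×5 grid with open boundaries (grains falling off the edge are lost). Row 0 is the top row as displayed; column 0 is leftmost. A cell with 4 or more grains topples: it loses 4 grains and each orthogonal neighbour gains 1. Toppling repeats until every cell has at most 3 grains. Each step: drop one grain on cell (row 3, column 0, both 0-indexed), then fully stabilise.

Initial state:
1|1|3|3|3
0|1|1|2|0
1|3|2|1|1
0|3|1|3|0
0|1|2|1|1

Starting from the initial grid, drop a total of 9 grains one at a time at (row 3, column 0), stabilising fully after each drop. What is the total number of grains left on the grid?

[0] 1|1|3|3|3
0|1|1|2|0
1|3|2|1|1
0|3|1|3|0
0|1|2|1|1
[1] 1|1|3|3|3
0|1|1|2|0
1|3|2|1|1
1|3|1|3|0
0|1|2|1|1
[2] 1|1|3|3|3
0|1|1|2|0
1|3|2|1|1
2|3|1|3|0
0|1|2|1|1
[3] 1|1|3|3|3
0|1|1|2|0
1|3|2|1|1
3|3|1|3|0
0|1|2|1|1
[4] 1|1|3|3|3
0|2|1|2|0
3|0|3|1|1
1|1|2|3|0
1|2|2|1|1
[5] 1|1|3|3|3
0|2|1|2|0
3|0|3|1|1
2|1|2|3|0
1|2|2|1|1
[6] 1|1|3|3|3
0|2|1|2|0
3|0|3|1|1
3|1|2|3|0
1|2|2|1|1
[7] 1|1|3|3|3
1|2|1|2|0
0|1|3|1|1
1|2|2|3|0
2|2|2|1|1
[8] 1|1|3|3|3
1|2|1|2|0
0|1|3|1|1
2|2|2|3|0
2|2|2|1|1
[9] 1|1|3|3|3
1|2|1|2|0
0|1|3|1|1
3|2|2|3|0
2|2|2|1|1

41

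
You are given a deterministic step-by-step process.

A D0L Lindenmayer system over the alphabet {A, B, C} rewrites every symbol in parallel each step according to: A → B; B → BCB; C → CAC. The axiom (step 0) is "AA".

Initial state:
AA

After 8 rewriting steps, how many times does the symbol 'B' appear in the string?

0) AA
1) BB
2) BCBBCB
3) BCBCACBCBBCBCACBCB
4) BCBCACBCBCACBCACBCBCACBCBBCBCACBCBCACBCACBCBCACBCB
5) BCBCACBCBCACBCACBCBCACBCBCACBCACBCBCACBCACBCBCACBCBCACBCAC…CACBCACBCBCACBCBCACBCACBCBCACBCACBCBCACBCBCACBCACBCBCACBCB  (len 134)
6) BCBCACBCBCACBCACBCBCACBCBCACBCACBCBCACBCACBCBCACBCBCACBCAC…CACBCACBCBCACBCBCACBCACBCBCACBCACBCBCACBCBCACBCACBCBCACBCB  (len 354)
7) BCBCACBCBCACBCACBCBCACBCBCACBCACBCBCACBCACBCBCACBCBCACBCAC…CACBCACBCBCACBCBCACBCACBCBCACBCACBCBCACBCBCACBCACBCBCACBCB  (len 930)
8) BCBCACBCBCACBCACBCBCACBCBCACBCACBCBCACBCACBCBCACBCBCACBCAC…CACBCACBCBCACBCBCACBCACBCBCACBCACBCBCACBCBCACBCACBCBCACBCB  (len 2438)

756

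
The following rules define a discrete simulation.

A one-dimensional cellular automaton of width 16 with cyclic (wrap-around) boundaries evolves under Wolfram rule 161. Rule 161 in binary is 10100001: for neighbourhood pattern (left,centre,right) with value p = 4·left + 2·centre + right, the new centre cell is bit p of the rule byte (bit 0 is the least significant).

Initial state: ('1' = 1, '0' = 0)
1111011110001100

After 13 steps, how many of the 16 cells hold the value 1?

t=0: 1111011110001100
t=1: 0110101100100000
t=2: 0001010000001111
t=3: 0100100111100110
t=4: 0000000011000000
t=5: 1111111000011111
t=6: 1111110011001111
t=7: 1111100000000111
t=8: 1111001111110011
t=9: 1110000111100001
t=10: 1100110011001100
t=11: 0000000000000000
t=12: 1111111111111111
t=13: 1111111111111111

16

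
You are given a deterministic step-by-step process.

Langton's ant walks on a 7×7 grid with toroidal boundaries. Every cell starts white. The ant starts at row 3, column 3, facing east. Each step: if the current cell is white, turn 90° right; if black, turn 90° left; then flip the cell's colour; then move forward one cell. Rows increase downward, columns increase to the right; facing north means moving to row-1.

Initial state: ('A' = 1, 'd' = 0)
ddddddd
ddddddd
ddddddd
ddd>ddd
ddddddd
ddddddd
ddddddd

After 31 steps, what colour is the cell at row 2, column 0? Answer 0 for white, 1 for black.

1

[0] ddddddd
ddddddd
ddddddd
ddd>ddd
ddddddd
ddddddd
ddddddd
[1] ddddddd
ddddddd
ddddddd
dddAddd
dddvddd
ddddddd
ddddddd
[2] ddddddd
ddddddd
ddddddd
dddAddd
dd<Addd
ddddddd
ddddddd
[3] ddddddd
ddddddd
ddddddd
dd^Addd
ddAAddd
ddddddd
ddddddd
[4] ddddddd
ddddddd
ddddddd
ddA>ddd
ddAAddd
ddddddd
ddddddd
[5] ddddddd
ddddddd
ddd^ddd
ddAdddd
ddAAddd
ddddddd
ddddddd
[6] ddddddd
ddddddd
dddA>dd
ddAdddd
ddAAddd
ddddddd
ddddddd
[7] ddddddd
ddddddd
dddAAdd
ddAdvdd
ddAAddd
ddddddd
ddddddd
[8] ddddddd
ddddddd
dddAAdd
ddA<Add
ddAAddd
ddddddd
ddddddd
[9] ddddddd
ddddddd
ddd^Add
ddAAAdd
ddAAddd
ddddddd
ddddddd
[10] ddddddd
ddddddd
dd<dAdd
ddAAAdd
ddAAddd
ddddddd
ddddddd
[11] ddddddd
dd^dddd
ddAdAdd
ddAAAdd
ddAAddd
ddddddd
ddddddd
[12] ddddddd
ddA>ddd
ddAdAdd
ddAAAdd
ddAAddd
ddddddd
ddddddd
[13] ddddddd
ddAAddd
ddAvAdd
ddAAAdd
ddAAddd
ddddddd
ddddddd
[14] ddddddd
ddAAddd
dd<AAdd
ddAAAdd
ddAAddd
ddddddd
ddddddd
[15] ddddddd
ddAAddd
dddAAdd
ddvAAdd
ddAAddd
ddddddd
ddddddd
[16] ddddddd
ddAAddd
dddAAdd
ddd>Add
ddAAddd
ddddddd
ddddddd
[17] ddddddd
ddAAddd
ddd^Add
ddddAdd
ddAAddd
ddddddd
ddddddd
[18] ddddddd
ddAAddd
dd<dAdd
ddddAdd
ddAAddd
ddddddd
ddddddd
[19] ddddddd
dd^Addd
ddAdAdd
ddddAdd
ddAAddd
ddddddd
ddddddd
[20] ddddddd
d<dAddd
ddAdAdd
ddddAdd
ddAAddd
ddddddd
ddddddd
[21] d^ddddd
dAdAddd
ddAdAdd
ddddAdd
ddAAddd
ddddddd
ddddddd
[22] dA>dddd
dAdAddd
ddAdAdd
ddddAdd
ddAAddd
ddddddd
ddddddd
[23] dAAdddd
dAvAddd
ddAdAdd
ddddAdd
ddAAddd
ddddddd
ddddddd
[24] dAAdddd
d<AAddd
ddAdAdd
ddddAdd
ddAAddd
ddddddd
ddddddd
[25] dAAdddd
ddAAddd
dvAdAdd
ddddAdd
ddAAddd
ddddddd
ddddddd
[26] dAAdddd
ddAAddd
<AAdAdd
ddddAdd
ddAAddd
ddddddd
ddddddd
[27] dAAdddd
^dAAddd
AAAdAdd
ddddAdd
ddAAddd
ddddddd
ddddddd
[28] dAAdddd
A>AAddd
AAAdAdd
ddddAdd
ddAAddd
ddddddd
ddddddd
[29] dAAdddd
AAAAddd
AvAdAdd
ddddAdd
ddAAddd
ddddddd
ddddddd
[30] dAAdddd
AAAAddd
Ad>dAdd
ddddAdd
ddAAddd
ddddddd
ddddddd
[31] dAAdddd
AA^Addd
AdddAdd
ddddAdd
ddAAddd
ddddddd
ddddddd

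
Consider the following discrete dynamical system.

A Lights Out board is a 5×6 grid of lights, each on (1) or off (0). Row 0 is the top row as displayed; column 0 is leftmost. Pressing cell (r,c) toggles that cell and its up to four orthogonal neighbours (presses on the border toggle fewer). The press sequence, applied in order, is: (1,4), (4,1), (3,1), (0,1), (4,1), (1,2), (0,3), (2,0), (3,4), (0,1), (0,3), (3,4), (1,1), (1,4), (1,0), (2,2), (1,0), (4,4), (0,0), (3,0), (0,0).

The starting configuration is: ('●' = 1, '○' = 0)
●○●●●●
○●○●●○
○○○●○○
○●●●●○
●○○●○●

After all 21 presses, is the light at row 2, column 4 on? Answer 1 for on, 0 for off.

k=0  ●○●●●●
○●○●●○
○○○●○○
○●●●●○
●○○●○●
k=1  ●○●●○●
○●○○○●
○○○●●○
○●●●●○
●○○●○●
k=2  ●○●●○●
○●○○○●
○○○●●○
○○●●●○
○●●●○●
k=3  ●○●●○●
○●○○○●
○●○●●○
●●○●●○
○○●●○●
k=4  ○●○●○●
○○○○○●
○●○●●○
●●○●●○
○○●●○●
k=5  ○●○●○●
○○○○○●
○●○●●○
●○○●●○
●●○●○●
k=6  ○●●●○●
○●●●○●
○●●●●○
●○○●●○
●●○●○●
k=7  ○●○○●●
○●●○○●
○●●●●○
●○○●●○
●●○●○●
k=8  ○●○○●●
●●●○○●
●○●●●○
○○○●●○
●●○●○●
k=9  ○●○○●●
●●●○○●
●○●●○○
○○○○○●
●●○●●●
k=10  ●○●○●●
●○●○○●
●○●●○○
○○○○○●
●●○●●●
k=11  ●○○●○●
●○●●○●
●○●●○○
○○○○○●
●●○●●●
k=12  ●○○●○●
●○●●○●
●○●●●○
○○○●●○
●●○●○●
k=13  ●●○●○●
○●○●○●
●●●●●○
○○○●●○
●●○●○●
k=14  ●●○●●●
○●○○●○
●●●●○○
○○○●●○
●●○●○●
k=15  ○●○●●●
●○○○●○
○●●●○○
○○○●●○
●●○●○●
k=16  ○●○●●●
●○●○●○
○○○○○○
○○●●●○
●●○●○●
k=17  ●●○●●●
○●●○●○
●○○○○○
○○●●●○
●●○●○●
k=18  ●●○●●●
○●●○●○
●○○○○○
○○●●○○
●●○○●○
k=19  ○○○●●●
●●●○●○
●○○○○○
○○●●○○
●●○○●○
k=20  ○○○●●●
●●●○●○
○○○○○○
●●●●○○
○●○○●○
k=21  ●●○●●●
○●●○●○
○○○○○○
●●●●○○
○●○○●○

0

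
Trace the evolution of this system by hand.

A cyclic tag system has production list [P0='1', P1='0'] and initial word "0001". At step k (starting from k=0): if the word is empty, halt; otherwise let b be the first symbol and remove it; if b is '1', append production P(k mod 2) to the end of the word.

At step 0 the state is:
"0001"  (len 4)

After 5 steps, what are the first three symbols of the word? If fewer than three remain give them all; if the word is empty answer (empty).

(empty)

0) "0001"  (len 4)
1) "001"  (len 3)
2) "01"  (len 2)
3) "1"  (len 1)
4) "0"  (len 1)
5) (halted — word empty)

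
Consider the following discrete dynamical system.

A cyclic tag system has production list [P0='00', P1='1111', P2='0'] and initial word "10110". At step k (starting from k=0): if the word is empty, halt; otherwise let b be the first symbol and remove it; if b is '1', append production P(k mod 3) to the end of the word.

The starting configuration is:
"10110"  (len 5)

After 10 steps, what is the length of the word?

0

gen 0: "10110"  (len 5)
gen 1: "011000"  (len 6)
gen 2: "11000"  (len 5)
gen 3: "10000"  (len 5)
gen 4: "000000"  (len 6)
gen 5: "00000"  (len 5)
gen 6: "0000"  (len 4)
gen 7: "000"  (len 3)
gen 8: "00"  (len 2)
gen 9: "0"  (len 1)
gen 10: (halted — word empty)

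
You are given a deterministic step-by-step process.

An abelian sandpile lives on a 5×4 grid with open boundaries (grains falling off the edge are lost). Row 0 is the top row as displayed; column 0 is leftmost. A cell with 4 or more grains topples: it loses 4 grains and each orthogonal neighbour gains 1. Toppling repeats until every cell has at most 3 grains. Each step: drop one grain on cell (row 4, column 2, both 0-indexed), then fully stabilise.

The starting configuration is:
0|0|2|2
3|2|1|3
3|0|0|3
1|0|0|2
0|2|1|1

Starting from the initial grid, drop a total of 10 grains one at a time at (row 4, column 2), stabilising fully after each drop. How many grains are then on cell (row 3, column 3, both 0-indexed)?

[0] 0|0|2|2
3|2|1|3
3|0|0|3
1|0|0|2
0|2|1|1
[1] 0|0|2|2
3|2|1|3
3|0|0|3
1|0|0|2
0|2|2|1
[2] 0|0|2|2
3|2|1|3
3|0|0|3
1|0|0|2
0|2|3|1
[3] 0|0|2|2
3|2|1|3
3|0|0|3
1|0|1|2
0|3|0|2
[4] 0|0|2|2
3|2|1|3
3|0|0|3
1|0|1|2
0|3|1|2
[5] 0|0|2|2
3|2|1|3
3|0|0|3
1|0|1|2
0|3|2|2
[6] 0|0|2|2
3|2|1|3
3|0|0|3
1|0|1|2
0|3|3|2
[7] 0|0|2|2
3|2|1|3
3|0|0|3
1|1|2|2
1|0|1|3
[8] 0|0|2|2
3|2|1|3
3|0|0|3
1|1|2|2
1|0|2|3
[9] 0|0|2|2
3|2|1|3
3|0|0|3
1|1|2|2
1|0|3|3
[10] 0|0|2|2
3|2|1|3
3|0|0|3
1|1|3|3
1|1|1|0

3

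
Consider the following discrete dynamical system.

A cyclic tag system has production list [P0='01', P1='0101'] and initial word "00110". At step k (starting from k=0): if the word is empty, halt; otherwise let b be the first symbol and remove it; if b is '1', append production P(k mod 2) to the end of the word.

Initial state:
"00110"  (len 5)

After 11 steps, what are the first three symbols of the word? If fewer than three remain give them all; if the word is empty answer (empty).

010

k=0  "00110"  (len 5)
k=1  "0110"  (len 4)
k=2  "110"  (len 3)
k=3  "1001"  (len 4)
k=4  "0010101"  (len 7)
k=5  "010101"  (len 6)
k=6  "10101"  (len 5)
k=7  "010101"  (len 6)
k=8  "10101"  (len 5)
k=9  "010101"  (len 6)
k=10  "10101"  (len 5)
k=11  "010101"  (len 6)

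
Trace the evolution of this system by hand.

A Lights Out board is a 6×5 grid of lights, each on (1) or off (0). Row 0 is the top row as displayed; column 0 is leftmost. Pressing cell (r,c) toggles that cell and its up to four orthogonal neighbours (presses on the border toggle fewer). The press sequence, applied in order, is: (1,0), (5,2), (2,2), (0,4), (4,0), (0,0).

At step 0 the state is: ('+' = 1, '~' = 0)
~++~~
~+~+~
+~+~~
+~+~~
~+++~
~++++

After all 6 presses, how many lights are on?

0) ~++~~
~+~+~
+~+~~
+~+~~
~+++~
~++++
1) +++~~
+~~+~
~~+~~
+~+~~
~+++~
~++++
2) +++~~
+~~+~
~~+~~
+~+~~
~+~+~
~~~~+
3) +++~~
+~++~
~+~+~
+~~~~
~+~+~
~~~~+
4) +++++
+~+++
~+~+~
+~~~~
~+~+~
~~~~+
5) +++++
+~+++
~+~+~
~~~~~
+~~+~
+~~~+
6) ~~+++
~~+++
~+~+~
~~~~~
+~~+~
+~~~+

12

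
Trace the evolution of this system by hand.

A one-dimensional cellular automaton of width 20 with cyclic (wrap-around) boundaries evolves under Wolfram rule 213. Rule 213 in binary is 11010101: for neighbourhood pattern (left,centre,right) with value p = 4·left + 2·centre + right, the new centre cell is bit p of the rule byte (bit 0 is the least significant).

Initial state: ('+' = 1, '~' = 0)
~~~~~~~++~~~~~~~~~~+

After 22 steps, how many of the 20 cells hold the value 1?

0) ~~~~~~~++~~~~~~~~~~+
1) ++++++~~++++++++++~+
2) +++++++~~+++++++++~~
3) ~+++++++~~+++++++++~
4) ~~+++++++~~+++++++++
5) +~~+++++++~~++++++++
6) ++~~+++++++~~+++++++
7) +++~~+++++++~~++++++
8) ++++~~+++++++~~+++++
9) +++++~~+++++++~~++++
10) ++++++~~+++++++~~+++
11) +++++++~~+++++++~~++
12) ++++++++~~+++++++~~+
13) +++++++++~~+++++++~~
14) ~+++++++++~~+++++++~
15) ~~+++++++++~~+++++++
16) +~~+++++++++~~++++++
17) ++~~+++++++++~~+++++
18) +++~~+++++++++~~++++
19) ++++~~+++++++++~~+++
20) +++++~~+++++++++~~++
21) ++++++~~+++++++++~~+
22) +++++++~~+++++++++~~

16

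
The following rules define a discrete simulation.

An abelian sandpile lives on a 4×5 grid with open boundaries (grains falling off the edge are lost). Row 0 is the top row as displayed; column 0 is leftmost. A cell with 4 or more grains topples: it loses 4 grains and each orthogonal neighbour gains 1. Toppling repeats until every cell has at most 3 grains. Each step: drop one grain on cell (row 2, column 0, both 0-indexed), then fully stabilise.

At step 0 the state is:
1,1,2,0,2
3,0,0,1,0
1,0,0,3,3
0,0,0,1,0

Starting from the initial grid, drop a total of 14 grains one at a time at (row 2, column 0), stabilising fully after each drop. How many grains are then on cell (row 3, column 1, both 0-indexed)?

0) 1,1,2,0,2
3,0,0,1,0
1,0,0,3,3
0,0,0,1,0
1) 1,1,2,0,2
3,0,0,1,0
2,0,0,3,3
0,0,0,1,0
2) 1,1,2,0,2
3,0,0,1,0
3,0,0,3,3
0,0,0,1,0
3) 2,1,2,0,2
0,1,0,1,0
1,1,0,3,3
1,0,0,1,0
4) 2,1,2,0,2
0,1,0,1,0
2,1,0,3,3
1,0,0,1,0
5) 2,1,2,0,2
0,1,0,1,0
3,1,0,3,3
1,0,0,1,0
6) 2,1,2,0,2
1,1,0,1,0
0,2,0,3,3
2,0,0,1,0
7) 2,1,2,0,2
1,1,0,1,0
1,2,0,3,3
2,0,0,1,0
8) 2,1,2,0,2
1,1,0,1,0
2,2,0,3,3
2,0,0,1,0
9) 2,1,2,0,2
1,1,0,1,0
3,2,0,3,3
2,0,0,1,0
10) 2,1,2,0,2
2,1,0,1,0
0,3,0,3,3
3,0,0,1,0
11) 2,1,2,0,2
2,1,0,1,0
1,3,0,3,3
3,0,0,1,0
12) 2,1,2,0,2
2,1,0,1,0
2,3,0,3,3
3,0,0,1,0
13) 2,1,2,0,2
2,1,0,1,0
3,3,0,3,3
3,0,0,1,0
14) 2,1,2,0,2
3,2,0,1,0
2,0,1,3,3
0,2,0,1,0

2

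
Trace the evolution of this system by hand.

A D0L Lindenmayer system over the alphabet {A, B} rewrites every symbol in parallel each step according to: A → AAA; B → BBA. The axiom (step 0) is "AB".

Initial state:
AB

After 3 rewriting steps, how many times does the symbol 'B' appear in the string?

gen 0: AB
gen 1: AAABBA
gen 2: AAAAAAAAABBABBAAAA
gen 3: AAAAAAAAAAAAAAAAAAAAAAAAAAABBABBAAAABBABBAAAAAAAAAAAAA

8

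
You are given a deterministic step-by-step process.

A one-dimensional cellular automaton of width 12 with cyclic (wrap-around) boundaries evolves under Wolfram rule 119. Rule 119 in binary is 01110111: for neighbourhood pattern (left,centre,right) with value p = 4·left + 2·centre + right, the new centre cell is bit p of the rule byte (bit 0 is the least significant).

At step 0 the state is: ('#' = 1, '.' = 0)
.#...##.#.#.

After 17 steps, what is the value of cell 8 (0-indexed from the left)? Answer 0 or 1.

1

[0] .#...##.#.#.
[1] #####.######
[2] ....##......
[3] ####.#######
[4] ...##.......
[5] ###.########
[6] ..##........
[7] ##.#########
[8] .##.........
[9] #.##########
[10] ##..........
[11] .###########
[12] #..........#
[13] ###########.
[14] ..........##
[15] ##########.#
[16] .........##.
[17] #########.##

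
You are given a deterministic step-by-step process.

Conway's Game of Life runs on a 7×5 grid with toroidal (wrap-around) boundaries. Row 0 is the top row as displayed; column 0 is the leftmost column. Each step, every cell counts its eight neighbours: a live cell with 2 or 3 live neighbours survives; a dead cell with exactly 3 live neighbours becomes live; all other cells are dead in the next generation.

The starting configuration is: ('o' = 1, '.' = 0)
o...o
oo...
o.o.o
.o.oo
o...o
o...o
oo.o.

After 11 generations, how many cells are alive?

4

k=0  o...o
oo...
o.o.o
.o.oo
o...o
o...o
oo.o.
k=1  ..o..
...o.
..o..
.oo..
.o...
...o.
.o.o.
k=2  ..oo.
..oo.
.ooo.
.oo..
.o...
.....
...o.
k=3  ....o
....o
.....
o..o.
.oo..
.....
..oo.
k=4  ....o
.....
....o
.oo..
.oo..
.o.o.
...o.
k=5  .....
.....
.....
oooo.
o..o.
.o.o.
..ooo
k=6  ...o.
.....
.oo..
oooo.
o..o.
oo...
..ooo
k=7  ..ooo
..o..
o..o.
o..o.
...o.
oo...
ooooo
k=8  .....
.oo..
.ooo.
..oo.
ooo..
.....
.....
k=9  .....
.o.o.
.....
o...o
.ooo.
.o...
.....
k=10  .....
.....
o...o
ooooo
.oooo
.o...
.....
k=11  .....
.....
..o..
.....
.....
oo.o.
.....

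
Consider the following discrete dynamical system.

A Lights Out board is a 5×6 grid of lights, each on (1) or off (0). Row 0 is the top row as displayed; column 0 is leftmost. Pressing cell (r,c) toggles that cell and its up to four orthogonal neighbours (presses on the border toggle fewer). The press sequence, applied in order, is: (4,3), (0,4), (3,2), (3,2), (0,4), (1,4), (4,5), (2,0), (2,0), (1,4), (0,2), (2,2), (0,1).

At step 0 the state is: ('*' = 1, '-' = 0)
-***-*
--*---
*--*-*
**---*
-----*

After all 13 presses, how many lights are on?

step 0: -***-*
--*---
*--*-*
**---*
-----*
step 1: -***-*
--*---
*--*-*
**-*-*
--****
step 2: -**-*-
--*-*-
*--*-*
**-*-*
--****
step 3: -**-*-
--*-*-
*-**-*
*-*--*
---***
step 4: -**-*-
--*-*-
*--*-*
**-*-*
--****
step 5: -***-*
--*---
*--*-*
**-*-*
--****
step 6: -*****
--****
*--***
**-*-*
--****
step 7: -*****
--****
*--***
**-*--
--**--
step 8: -*****
*-****
-*-***
-*-*--
--**--
step 9: -*****
--****
*--***
**-*--
--**--
step 10: -***-*
--*---
*--*-*
**-*--
--**--
step 11: -----*
------
*--*-*
**-*--
--**--
step 12: -----*
--*---
***--*
****--
--**--
step 13: ***--*
-**---
***--*
****--
--**--

16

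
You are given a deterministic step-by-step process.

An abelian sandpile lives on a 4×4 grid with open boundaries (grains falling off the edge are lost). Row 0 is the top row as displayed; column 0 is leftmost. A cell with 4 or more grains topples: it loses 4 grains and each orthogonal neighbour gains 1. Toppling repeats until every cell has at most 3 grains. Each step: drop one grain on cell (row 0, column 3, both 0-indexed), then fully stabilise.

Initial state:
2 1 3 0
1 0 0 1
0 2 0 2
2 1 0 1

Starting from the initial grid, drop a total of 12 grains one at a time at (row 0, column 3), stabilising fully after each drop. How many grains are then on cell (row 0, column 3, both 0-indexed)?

[0] 2 1 3 0
1 0 0 1
0 2 0 2
2 1 0 1
[1] 2 1 3 1
1 0 0 1
0 2 0 2
2 1 0 1
[2] 2 1 3 2
1 0 0 1
0 2 0 2
2 1 0 1
[3] 2 1 3 3
1 0 0 1
0 2 0 2
2 1 0 1
[4] 2 2 0 1
1 0 1 2
0 2 0 2
2 1 0 1
[5] 2 2 0 2
1 0 1 2
0 2 0 2
2 1 0 1
[6] 2 2 0 3
1 0 1 2
0 2 0 2
2 1 0 1
[7] 2 2 1 0
1 0 1 3
0 2 0 2
2 1 0 1
[8] 2 2 1 1
1 0 1 3
0 2 0 2
2 1 0 1
[9] 2 2 1 2
1 0 1 3
0 2 0 2
2 1 0 1
[10] 2 2 1 3
1 0 1 3
0 2 0 2
2 1 0 1
[11] 2 2 2 1
1 0 2 0
0 2 0 3
2 1 0 1
[12] 2 2 2 2
1 0 2 0
0 2 0 3
2 1 0 1

2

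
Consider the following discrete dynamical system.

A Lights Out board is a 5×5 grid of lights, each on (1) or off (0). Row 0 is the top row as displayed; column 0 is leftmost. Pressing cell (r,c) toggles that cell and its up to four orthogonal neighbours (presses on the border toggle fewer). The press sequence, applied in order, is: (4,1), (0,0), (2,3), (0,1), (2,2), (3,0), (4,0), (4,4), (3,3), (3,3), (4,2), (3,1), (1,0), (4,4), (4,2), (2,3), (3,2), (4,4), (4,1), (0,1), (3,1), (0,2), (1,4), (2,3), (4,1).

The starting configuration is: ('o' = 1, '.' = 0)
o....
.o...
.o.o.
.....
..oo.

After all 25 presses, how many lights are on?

[0] o....
.o...
.o.o.
.....
..oo.
[1] o....
.o...
.o.o.
.o...
oo.o.
[2] .o...
oo...
.o.o.
.o...
oo.o.
[3] .o...
oo.o.
.oo.o
.o.o.
oo.o.
[4] o.o..
o..o.
.oo.o
.o.o.
oo.o.
[5] o.o..
o.oo.
...oo
.ooo.
oo.o.
[6] o.o..
o.oo.
o..oo
o.oo.
.o.o.
[7] o.o..
o.oo.
o..oo
..oo.
o..o.
[8] o.o..
o.oo.
o..oo
..ooo
o...o
[9] o.o..
o.oo.
o...o
.....
o..oo
[10] o.o..
o.oo.
o..oo
..ooo
o...o
[11] o.o..
o.oo.
o..oo
...oo
ooooo
[12] o.o..
o.oo.
oo.oo
ooooo
o.ooo
[13] ..o..
.ooo.
.o.oo
ooooo
o.ooo
[14] ..o..
.ooo.
.o.oo
oooo.
o.o..
[15] ..o..
.ooo.
.o.oo
oo.o.
oo.o.
[16] ..o..
.oo..
.oo..
oo...
oo.o.
[17] ..o..
.oo..
.o...
o.oo.
oooo.
[18] ..o..
.oo..
.o...
o.ooo
ooo.o
[19] ..o..
.oo..
.o...
ooooo
....o
[20] oo...
..o..
.o...
ooooo
....o
[21] oo...
..o..
.....
...oo
.o..o
[22] o.oo.
.....
.....
...oo
.o..o
[23] o.ooo
...oo
....o
...oo
.o..o
[24] o.ooo
....o
..oo.
....o
.o..o
[25] o.ooo
....o
..oo.
.o..o
o.o.o

12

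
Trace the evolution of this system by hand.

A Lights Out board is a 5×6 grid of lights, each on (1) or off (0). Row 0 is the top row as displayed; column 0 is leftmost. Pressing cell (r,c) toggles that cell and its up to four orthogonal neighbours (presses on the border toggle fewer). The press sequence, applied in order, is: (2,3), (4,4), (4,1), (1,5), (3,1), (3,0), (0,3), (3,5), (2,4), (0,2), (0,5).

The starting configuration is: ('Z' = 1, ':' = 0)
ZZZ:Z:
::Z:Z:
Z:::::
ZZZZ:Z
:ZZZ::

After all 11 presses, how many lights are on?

11

t=0: ZZZ:Z:
::Z:Z:
Z:::::
ZZZZ:Z
:ZZZ::
t=1: ZZZ:Z:
::ZZZ:
Z:ZZZ:
ZZZ::Z
:ZZZ::
t=2: ZZZ:Z:
::ZZZ:
Z:ZZZ:
ZZZ:ZZ
:ZZ:ZZ
t=3: ZZZ:Z:
::ZZZ:
Z:ZZZ:
Z:Z:ZZ
Z:::ZZ
t=4: ZZZ:ZZ
::ZZ:Z
Z:ZZZZ
Z:Z:ZZ
Z:::ZZ
t=5: ZZZ:ZZ
::ZZ:Z
ZZZZZZ
:Z::ZZ
ZZ::ZZ
t=6: ZZZ:ZZ
::ZZ:Z
:ZZZZZ
Z:::ZZ
:Z::ZZ
t=7: ZZ:Z:Z
::Z::Z
:ZZZZZ
Z:::ZZ
:Z::ZZ
t=8: ZZ:Z:Z
::Z::Z
:ZZZZ:
Z:::::
:Z::Z:
t=9: ZZ:Z:Z
::Z:ZZ
:ZZ::Z
Z:::Z:
:Z::Z:
t=10: Z:Z::Z
::::ZZ
:ZZ::Z
Z:::Z:
:Z::Z:
t=11: Z:Z:Z:
::::Z:
:ZZ::Z
Z:::Z:
:Z::Z:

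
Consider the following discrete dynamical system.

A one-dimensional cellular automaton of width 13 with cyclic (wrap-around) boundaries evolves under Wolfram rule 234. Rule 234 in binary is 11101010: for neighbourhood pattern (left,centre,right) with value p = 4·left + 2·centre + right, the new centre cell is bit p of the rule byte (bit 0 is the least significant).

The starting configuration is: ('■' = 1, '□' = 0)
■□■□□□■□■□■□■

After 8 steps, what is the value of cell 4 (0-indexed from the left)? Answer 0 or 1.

1

k=0  ■□■□□□■□■□■□■
k=1  ■■□□□■□■□■□■■
k=2  ■■□□■□■□■□■■■
k=3  ■■□■□■□■□■■■■
k=4  ■■■□■□■□■■■■■
k=5  ■■■■□■□■■■■■■
k=6  ■■■■■□■■■■■■■
k=7  ■■■■■■■■■■■■■
k=8  ■■■■■■■■■■■■■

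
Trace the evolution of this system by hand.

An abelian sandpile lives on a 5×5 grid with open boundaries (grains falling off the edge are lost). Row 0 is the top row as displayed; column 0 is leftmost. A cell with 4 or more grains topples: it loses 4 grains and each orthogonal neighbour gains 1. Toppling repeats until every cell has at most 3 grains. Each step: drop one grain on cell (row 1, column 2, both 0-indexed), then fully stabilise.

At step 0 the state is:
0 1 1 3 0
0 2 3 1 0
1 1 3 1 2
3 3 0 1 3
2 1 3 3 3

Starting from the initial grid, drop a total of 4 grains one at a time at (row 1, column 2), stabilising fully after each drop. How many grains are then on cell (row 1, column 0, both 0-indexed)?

k=0  0 1 1 3 0
0 2 3 1 0
1 1 3 1 2
3 3 0 1 3
2 1 3 3 3
k=1  0 1 2 3 0
0 3 1 2 0
1 2 0 2 2
3 3 1 1 3
2 1 3 3 3
k=2  0 1 2 3 0
0 3 2 2 0
1 2 0 2 2
3 3 1 1 3
2 1 3 3 3
k=3  0 1 2 3 0
0 3 3 2 0
1 2 0 2 2
3 3 1 1 3
2 1 3 3 3
k=4  0 2 3 3 0
1 0 1 3 0
1 3 1 2 2
3 3 1 1 3
2 1 3 3 3

1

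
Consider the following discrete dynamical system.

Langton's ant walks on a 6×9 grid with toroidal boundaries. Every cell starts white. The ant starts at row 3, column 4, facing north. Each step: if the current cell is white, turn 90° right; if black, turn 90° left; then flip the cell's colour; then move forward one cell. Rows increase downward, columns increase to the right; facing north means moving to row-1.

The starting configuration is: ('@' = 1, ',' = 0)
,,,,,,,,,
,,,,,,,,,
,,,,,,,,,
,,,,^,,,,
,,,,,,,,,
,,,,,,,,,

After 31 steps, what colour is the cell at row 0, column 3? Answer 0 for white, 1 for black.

k=0  ,,,,,,,,,
,,,,,,,,,
,,,,,,,,,
,,,,^,,,,
,,,,,,,,,
,,,,,,,,,
k=1  ,,,,,,,,,
,,,,,,,,,
,,,,,,,,,
,,,,@>,,,
,,,,,,,,,
,,,,,,,,,
k=2  ,,,,,,,,,
,,,,,,,,,
,,,,,,,,,
,,,,@@,,,
,,,,,v,,,
,,,,,,,,,
k=3  ,,,,,,,,,
,,,,,,,,,
,,,,,,,,,
,,,,@@,,,
,,,,<@,,,
,,,,,,,,,
k=4  ,,,,,,,,,
,,,,,,,,,
,,,,,,,,,
,,,,^@,,,
,,,,@@,,,
,,,,,,,,,
k=5  ,,,,,,,,,
,,,,,,,,,
,,,,,,,,,
,,,<,@,,,
,,,,@@,,,
,,,,,,,,,
k=6  ,,,,,,,,,
,,,,,,,,,
,,,^,,,,,
,,,@,@,,,
,,,,@@,,,
,,,,,,,,,
k=7  ,,,,,,,,,
,,,,,,,,,
,,,@>,,,,
,,,@,@,,,
,,,,@@,,,
,,,,,,,,,
k=8  ,,,,,,,,,
,,,,,,,,,
,,,@@,,,,
,,,@v@,,,
,,,,@@,,,
,,,,,,,,,
k=9  ,,,,,,,,,
,,,,,,,,,
,,,@@,,,,
,,,<@@,,,
,,,,@@,,,
,,,,,,,,,
k=10  ,,,,,,,,,
,,,,,,,,,
,,,@@,,,,
,,,,@@,,,
,,,v@@,,,
,,,,,,,,,
k=11  ,,,,,,,,,
,,,,,,,,,
,,,@@,,,,
,,,,@@,,,
,,<@@@,,,
,,,,,,,,,
k=12  ,,,,,,,,,
,,,,,,,,,
,,,@@,,,,
,,^,@@,,,
,,@@@@,,,
,,,,,,,,,
k=13  ,,,,,,,,,
,,,,,,,,,
,,,@@,,,,
,,@>@@,,,
,,@@@@,,,
,,,,,,,,,
k=14  ,,,,,,,,,
,,,,,,,,,
,,,@@,,,,
,,@@@@,,,
,,@v@@,,,
,,,,,,,,,
k=15  ,,,,,,,,,
,,,,,,,,,
,,,@@,,,,
,,@@@@,,,
,,@,>@,,,
,,,,,,,,,
k=16  ,,,,,,,,,
,,,,,,,,,
,,,@@,,,,
,,@@^@,,,
,,@,,@,,,
,,,,,,,,,
k=17  ,,,,,,,,,
,,,,,,,,,
,,,@@,,,,
,,@<,@,,,
,,@,,@,,,
,,,,,,,,,
k=18  ,,,,,,,,,
,,,,,,,,,
,,,@@,,,,
,,@,,@,,,
,,@v,@,,,
,,,,,,,,,
k=19  ,,,,,,,,,
,,,,,,,,,
,,,@@,,,,
,,@,,@,,,
,,<@,@,,,
,,,,,,,,,
k=20  ,,,,,,,,,
,,,,,,,,,
,,,@@,,,,
,,@,,@,,,
,,,@,@,,,
,,v,,,,,,
k=21  ,,,,,,,,,
,,,,,,,,,
,,,@@,,,,
,,@,,@,,,
,,,@,@,,,
,<@,,,,,,
k=22  ,,,,,,,,,
,,,,,,,,,
,,,@@,,,,
,,@,,@,,,
,^,@,@,,,
,@@,,,,,,
k=23  ,,,,,,,,,
,,,,,,,,,
,,,@@,,,,
,,@,,@,,,
,@>@,@,,,
,@@,,,,,,
k=24  ,,,,,,,,,
,,,,,,,,,
,,,@@,,,,
,,@,,@,,,
,@@@,@,,,
,@v,,,,,,
k=25  ,,,,,,,,,
,,,,,,,,,
,,,@@,,,,
,,@,,@,,,
,@@@,@,,,
,@,>,,,,,
k=26  ,,,v,,,,,
,,,,,,,,,
,,,@@,,,,
,,@,,@,,,
,@@@,@,,,
,@,@,,,,,
k=27  ,,<@,,,,,
,,,,,,,,,
,,,@@,,,,
,,@,,@,,,
,@@@,@,,,
,@,@,,,,,
k=28  ,,@@,,,,,
,,,,,,,,,
,,,@@,,,,
,,@,,@,,,
,@@@,@,,,
,@^@,,,,,
k=29  ,,@@,,,,,
,,,,,,,,,
,,,@@,,,,
,,@,,@,,,
,@@@,@,,,
,@@>,,,,,
k=30  ,,@@,,,,,
,,,,,,,,,
,,,@@,,,,
,,@,,@,,,
,@@^,@,,,
,@@,,,,,,
k=31  ,,@@,,,,,
,,,,,,,,,
,,,@@,,,,
,,@,,@,,,
,@<,,@,,,
,@@,,,,,,

1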